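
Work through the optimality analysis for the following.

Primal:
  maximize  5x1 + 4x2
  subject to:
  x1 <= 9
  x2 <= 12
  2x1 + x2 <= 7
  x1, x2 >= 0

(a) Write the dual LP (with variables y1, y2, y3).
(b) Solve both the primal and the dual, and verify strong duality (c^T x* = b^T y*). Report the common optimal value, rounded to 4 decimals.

The standard primal-dual pair for 'max c^T x s.t. A x <= b, x >= 0' is:
  Dual:  min b^T y  s.t.  A^T y >= c,  y >= 0.

So the dual LP is:
  minimize  9y1 + 12y2 + 7y3
  subject to:
    y1 + 2y3 >= 5
    y2 + y3 >= 4
    y1, y2, y3 >= 0

Solving the primal: x* = (0, 7).
  primal value c^T x* = 28.
Solving the dual: y* = (0, 0, 4).
  dual value b^T y* = 28.
Strong duality: c^T x* = b^T y*. Confirmed.

28


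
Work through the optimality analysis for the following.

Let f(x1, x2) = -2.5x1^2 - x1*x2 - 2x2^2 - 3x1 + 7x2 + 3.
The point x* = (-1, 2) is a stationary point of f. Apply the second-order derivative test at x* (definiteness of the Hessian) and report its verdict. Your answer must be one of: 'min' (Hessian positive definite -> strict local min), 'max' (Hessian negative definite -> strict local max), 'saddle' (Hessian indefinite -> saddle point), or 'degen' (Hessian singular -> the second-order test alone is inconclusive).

Compute the Hessian H = grad^2 f:
  H = [[-5, -1], [-1, -4]]
Verify stationarity: grad f(x*) = H x* + g = (0, 0).
Eigenvalues of H: -5.618, -3.382.
Both eigenvalues < 0, so H is negative definite -> x* is a strict local max.

max


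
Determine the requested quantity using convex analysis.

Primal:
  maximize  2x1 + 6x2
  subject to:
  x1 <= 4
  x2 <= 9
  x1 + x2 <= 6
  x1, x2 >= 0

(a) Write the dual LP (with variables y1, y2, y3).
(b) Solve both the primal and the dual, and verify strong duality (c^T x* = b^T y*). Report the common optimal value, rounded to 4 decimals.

The standard primal-dual pair for 'max c^T x s.t. A x <= b, x >= 0' is:
  Dual:  min b^T y  s.t.  A^T y >= c,  y >= 0.

So the dual LP is:
  minimize  4y1 + 9y2 + 6y3
  subject to:
    y1 + y3 >= 2
    y2 + y3 >= 6
    y1, y2, y3 >= 0

Solving the primal: x* = (0, 6).
  primal value c^T x* = 36.
Solving the dual: y* = (0, 0, 6).
  dual value b^T y* = 36.
Strong duality: c^T x* = b^T y*. Confirmed.

36


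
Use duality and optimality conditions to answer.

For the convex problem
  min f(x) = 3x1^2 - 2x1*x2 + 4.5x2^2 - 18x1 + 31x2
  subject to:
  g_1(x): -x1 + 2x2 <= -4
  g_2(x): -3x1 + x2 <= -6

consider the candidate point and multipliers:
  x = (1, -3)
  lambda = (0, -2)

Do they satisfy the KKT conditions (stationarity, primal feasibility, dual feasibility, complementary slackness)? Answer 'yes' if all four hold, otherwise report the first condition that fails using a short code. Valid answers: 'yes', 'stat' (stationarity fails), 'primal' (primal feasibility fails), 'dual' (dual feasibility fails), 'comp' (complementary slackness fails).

Gradient of f: grad f(x) = Q x + c = (-6, 2)
Constraint values g_i(x) = a_i^T x - b_i:
  g_1((1, -3)) = -3
  g_2((1, -3)) = 0
Stationarity residual: grad f(x) + sum_i lambda_i a_i = (0, 0)
  -> stationarity OK
Primal feasibility (all g_i <= 0): OK
Dual feasibility (all lambda_i >= 0): FAILS
Complementary slackness (lambda_i * g_i(x) = 0 for all i): OK

Verdict: the first failing condition is dual_feasibility -> dual.

dual


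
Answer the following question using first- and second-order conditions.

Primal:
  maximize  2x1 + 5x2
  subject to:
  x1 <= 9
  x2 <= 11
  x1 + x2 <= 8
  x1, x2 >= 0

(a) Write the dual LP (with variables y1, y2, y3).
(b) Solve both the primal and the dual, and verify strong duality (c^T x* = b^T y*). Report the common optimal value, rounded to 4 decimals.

The standard primal-dual pair for 'max c^T x s.t. A x <= b, x >= 0' is:
  Dual:  min b^T y  s.t.  A^T y >= c,  y >= 0.

So the dual LP is:
  minimize  9y1 + 11y2 + 8y3
  subject to:
    y1 + y3 >= 2
    y2 + y3 >= 5
    y1, y2, y3 >= 0

Solving the primal: x* = (0, 8).
  primal value c^T x* = 40.
Solving the dual: y* = (0, 0, 5).
  dual value b^T y* = 40.
Strong duality: c^T x* = b^T y*. Confirmed.

40


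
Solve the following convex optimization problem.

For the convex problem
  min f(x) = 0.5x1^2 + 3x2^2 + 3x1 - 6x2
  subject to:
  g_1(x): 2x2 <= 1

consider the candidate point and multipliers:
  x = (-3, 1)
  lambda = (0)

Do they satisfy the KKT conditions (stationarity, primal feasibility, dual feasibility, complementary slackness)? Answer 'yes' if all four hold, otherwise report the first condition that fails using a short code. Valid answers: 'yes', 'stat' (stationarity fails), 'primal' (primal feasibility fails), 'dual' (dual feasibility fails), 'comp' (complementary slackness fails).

Gradient of f: grad f(x) = Q x + c = (0, 0)
Constraint values g_i(x) = a_i^T x - b_i:
  g_1((-3, 1)) = 1
Stationarity residual: grad f(x) + sum_i lambda_i a_i = (0, 0)
  -> stationarity OK
Primal feasibility (all g_i <= 0): FAILS
Dual feasibility (all lambda_i >= 0): OK
Complementary slackness (lambda_i * g_i(x) = 0 for all i): OK

Verdict: the first failing condition is primal_feasibility -> primal.

primal


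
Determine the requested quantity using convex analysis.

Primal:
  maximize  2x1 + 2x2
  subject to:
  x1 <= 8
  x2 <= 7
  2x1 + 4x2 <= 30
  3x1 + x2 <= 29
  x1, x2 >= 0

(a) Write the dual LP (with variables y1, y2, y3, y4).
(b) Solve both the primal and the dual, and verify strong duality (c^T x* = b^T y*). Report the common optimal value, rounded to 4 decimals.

The standard primal-dual pair for 'max c^T x s.t. A x <= b, x >= 0' is:
  Dual:  min b^T y  s.t.  A^T y >= c,  y >= 0.

So the dual LP is:
  minimize  8y1 + 7y2 + 30y3 + 29y4
  subject to:
    y1 + 2y3 + 3y4 >= 2
    y2 + 4y3 + y4 >= 2
    y1, y2, y3, y4 >= 0

Solving the primal: x* = (8, 3.5).
  primal value c^T x* = 23.
Solving the dual: y* = (1, 0, 0.5, 0).
  dual value b^T y* = 23.
Strong duality: c^T x* = b^T y*. Confirmed.

23


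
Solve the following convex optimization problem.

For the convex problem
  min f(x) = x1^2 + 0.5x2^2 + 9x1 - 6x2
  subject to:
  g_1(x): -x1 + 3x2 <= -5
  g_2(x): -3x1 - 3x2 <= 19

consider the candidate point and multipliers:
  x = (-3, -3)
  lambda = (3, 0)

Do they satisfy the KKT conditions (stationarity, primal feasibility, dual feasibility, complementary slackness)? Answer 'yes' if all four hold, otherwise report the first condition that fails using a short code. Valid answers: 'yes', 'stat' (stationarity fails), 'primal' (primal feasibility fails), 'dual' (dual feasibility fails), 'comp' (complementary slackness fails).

Gradient of f: grad f(x) = Q x + c = (3, -9)
Constraint values g_i(x) = a_i^T x - b_i:
  g_1((-3, -3)) = -1
  g_2((-3, -3)) = -1
Stationarity residual: grad f(x) + sum_i lambda_i a_i = (0, 0)
  -> stationarity OK
Primal feasibility (all g_i <= 0): OK
Dual feasibility (all lambda_i >= 0): OK
Complementary slackness (lambda_i * g_i(x) = 0 for all i): FAILS

Verdict: the first failing condition is complementary_slackness -> comp.

comp


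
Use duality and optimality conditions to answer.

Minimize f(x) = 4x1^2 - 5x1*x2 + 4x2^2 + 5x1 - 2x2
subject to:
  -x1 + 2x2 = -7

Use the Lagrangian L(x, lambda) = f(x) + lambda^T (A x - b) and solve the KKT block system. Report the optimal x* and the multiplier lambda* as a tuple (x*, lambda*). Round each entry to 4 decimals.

Form the Lagrangian:
  L(x, lambda) = (1/2) x^T Q x + c^T x + lambda^T (A x - b)
Stationarity (grad_x L = 0): Q x + c + A^T lambda = 0.
Primal feasibility: A x = b.

This gives the KKT block system:
  [ Q   A^T ] [ x     ]   [-c ]
  [ A    0  ] [ lambda ] = [ b ]

Solving the linear system:
  x*      = (-1.5, -4.25)
  lambda* = (14.25)
  f(x*)   = 50.375

x* = (-1.5, -4.25), lambda* = (14.25)


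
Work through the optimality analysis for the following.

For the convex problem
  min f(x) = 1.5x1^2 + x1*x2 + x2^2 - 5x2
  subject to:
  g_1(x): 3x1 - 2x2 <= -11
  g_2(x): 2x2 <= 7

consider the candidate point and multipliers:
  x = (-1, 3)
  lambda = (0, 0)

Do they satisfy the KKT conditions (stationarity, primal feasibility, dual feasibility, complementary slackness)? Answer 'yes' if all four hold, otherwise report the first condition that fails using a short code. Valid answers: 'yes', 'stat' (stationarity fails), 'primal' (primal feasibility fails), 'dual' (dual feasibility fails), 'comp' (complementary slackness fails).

Gradient of f: grad f(x) = Q x + c = (0, 0)
Constraint values g_i(x) = a_i^T x - b_i:
  g_1((-1, 3)) = 2
  g_2((-1, 3)) = -1
Stationarity residual: grad f(x) + sum_i lambda_i a_i = (0, 0)
  -> stationarity OK
Primal feasibility (all g_i <= 0): FAILS
Dual feasibility (all lambda_i >= 0): OK
Complementary slackness (lambda_i * g_i(x) = 0 for all i): OK

Verdict: the first failing condition is primal_feasibility -> primal.

primal


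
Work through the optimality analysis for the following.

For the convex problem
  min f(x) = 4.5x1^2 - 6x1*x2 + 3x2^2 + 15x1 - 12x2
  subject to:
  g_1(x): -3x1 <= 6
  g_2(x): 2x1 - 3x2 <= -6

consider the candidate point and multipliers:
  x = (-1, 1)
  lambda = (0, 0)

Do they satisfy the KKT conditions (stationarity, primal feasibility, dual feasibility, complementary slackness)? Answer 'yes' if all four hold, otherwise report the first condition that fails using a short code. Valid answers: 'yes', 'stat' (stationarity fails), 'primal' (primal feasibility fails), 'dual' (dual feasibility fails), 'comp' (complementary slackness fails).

Gradient of f: grad f(x) = Q x + c = (0, 0)
Constraint values g_i(x) = a_i^T x - b_i:
  g_1((-1, 1)) = -3
  g_2((-1, 1)) = 1
Stationarity residual: grad f(x) + sum_i lambda_i a_i = (0, 0)
  -> stationarity OK
Primal feasibility (all g_i <= 0): FAILS
Dual feasibility (all lambda_i >= 0): OK
Complementary slackness (lambda_i * g_i(x) = 0 for all i): OK

Verdict: the first failing condition is primal_feasibility -> primal.

primal


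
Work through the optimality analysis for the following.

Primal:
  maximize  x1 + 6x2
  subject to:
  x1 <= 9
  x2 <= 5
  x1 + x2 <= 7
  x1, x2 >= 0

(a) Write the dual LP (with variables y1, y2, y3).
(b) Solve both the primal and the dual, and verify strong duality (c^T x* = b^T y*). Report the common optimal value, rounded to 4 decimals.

The standard primal-dual pair for 'max c^T x s.t. A x <= b, x >= 0' is:
  Dual:  min b^T y  s.t.  A^T y >= c,  y >= 0.

So the dual LP is:
  minimize  9y1 + 5y2 + 7y3
  subject to:
    y1 + y3 >= 1
    y2 + y3 >= 6
    y1, y2, y3 >= 0

Solving the primal: x* = (2, 5).
  primal value c^T x* = 32.
Solving the dual: y* = (0, 5, 1).
  dual value b^T y* = 32.
Strong duality: c^T x* = b^T y*. Confirmed.

32


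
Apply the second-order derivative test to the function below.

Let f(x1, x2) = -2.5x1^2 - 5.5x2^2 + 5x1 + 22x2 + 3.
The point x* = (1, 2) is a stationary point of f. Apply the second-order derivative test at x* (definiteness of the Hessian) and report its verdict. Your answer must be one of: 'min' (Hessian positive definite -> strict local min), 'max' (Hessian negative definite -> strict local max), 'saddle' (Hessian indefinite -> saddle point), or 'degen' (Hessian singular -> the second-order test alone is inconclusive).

Compute the Hessian H = grad^2 f:
  H = [[-5, 0], [0, -11]]
Verify stationarity: grad f(x*) = H x* + g = (0, 0).
Eigenvalues of H: -11, -5.
Both eigenvalues < 0, so H is negative definite -> x* is a strict local max.

max


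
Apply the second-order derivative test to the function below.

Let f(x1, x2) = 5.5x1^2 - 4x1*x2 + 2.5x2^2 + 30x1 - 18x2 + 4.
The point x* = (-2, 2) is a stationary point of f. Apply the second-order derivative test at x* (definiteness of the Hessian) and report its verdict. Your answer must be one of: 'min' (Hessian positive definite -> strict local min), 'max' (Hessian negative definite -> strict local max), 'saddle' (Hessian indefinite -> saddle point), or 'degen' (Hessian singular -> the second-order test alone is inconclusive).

Compute the Hessian H = grad^2 f:
  H = [[11, -4], [-4, 5]]
Verify stationarity: grad f(x*) = H x* + g = (0, 0).
Eigenvalues of H: 3, 13.
Both eigenvalues > 0, so H is positive definite -> x* is a strict local min.

min


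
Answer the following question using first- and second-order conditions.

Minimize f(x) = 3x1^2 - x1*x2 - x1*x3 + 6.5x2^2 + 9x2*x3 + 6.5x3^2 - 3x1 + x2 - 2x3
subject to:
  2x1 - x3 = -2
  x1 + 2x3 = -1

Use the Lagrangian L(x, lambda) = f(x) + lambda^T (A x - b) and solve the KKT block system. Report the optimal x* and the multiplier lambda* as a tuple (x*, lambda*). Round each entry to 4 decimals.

Form the Lagrangian:
  L(x, lambda) = (1/2) x^T Q x + c^T x + lambda^T (A x - b)
Stationarity (grad_x L = 0): Q x + c + A^T lambda = 0.
Primal feasibility: A x = b.

This gives the KKT block system:
  [ Q   A^T ] [ x     ]   [-c ]
  [ A    0  ] [ lambda ] = [ b ]

Solving the linear system:
  x*      = (-1, -0.1538, 0)
  lambda* = (3.0615, 2.7231)
  f(x*)   = 5.8462

x* = (-1, -0.1538, 0), lambda* = (3.0615, 2.7231)


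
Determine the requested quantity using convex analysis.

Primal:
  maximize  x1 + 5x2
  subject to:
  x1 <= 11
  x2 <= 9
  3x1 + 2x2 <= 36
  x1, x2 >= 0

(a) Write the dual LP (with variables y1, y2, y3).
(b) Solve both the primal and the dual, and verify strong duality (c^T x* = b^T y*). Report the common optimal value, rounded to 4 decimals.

The standard primal-dual pair for 'max c^T x s.t. A x <= b, x >= 0' is:
  Dual:  min b^T y  s.t.  A^T y >= c,  y >= 0.

So the dual LP is:
  minimize  11y1 + 9y2 + 36y3
  subject to:
    y1 + 3y3 >= 1
    y2 + 2y3 >= 5
    y1, y2, y3 >= 0

Solving the primal: x* = (6, 9).
  primal value c^T x* = 51.
Solving the dual: y* = (0, 4.3333, 0.3333).
  dual value b^T y* = 51.
Strong duality: c^T x* = b^T y*. Confirmed.

51


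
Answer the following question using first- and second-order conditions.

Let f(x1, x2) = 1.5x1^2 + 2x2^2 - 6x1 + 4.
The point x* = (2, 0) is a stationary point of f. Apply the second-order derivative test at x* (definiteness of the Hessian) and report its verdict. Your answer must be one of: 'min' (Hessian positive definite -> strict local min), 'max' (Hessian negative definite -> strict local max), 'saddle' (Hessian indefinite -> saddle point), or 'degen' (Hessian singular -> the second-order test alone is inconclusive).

Compute the Hessian H = grad^2 f:
  H = [[3, 0], [0, 4]]
Verify stationarity: grad f(x*) = H x* + g = (0, 0).
Eigenvalues of H: 3, 4.
Both eigenvalues > 0, so H is positive definite -> x* is a strict local min.

min


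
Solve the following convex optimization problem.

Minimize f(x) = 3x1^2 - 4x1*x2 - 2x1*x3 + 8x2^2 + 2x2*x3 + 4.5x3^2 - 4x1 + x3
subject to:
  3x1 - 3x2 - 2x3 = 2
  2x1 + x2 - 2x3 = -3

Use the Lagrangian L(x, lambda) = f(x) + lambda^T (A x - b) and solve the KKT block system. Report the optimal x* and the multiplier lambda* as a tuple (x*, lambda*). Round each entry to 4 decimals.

Form the Lagrangian:
  L(x, lambda) = (1/2) x^T Q x + c^T x + lambda^T (A x - b)
Stationarity (grad_x L = 0): Q x + c + A^T lambda = 0.
Primal feasibility: A x = b.

This gives the KKT block system:
  [ Q   A^T ] [ x     ]   [-c ]
  [ A    0  ] [ lambda ] = [ b ]

Solving the linear system:
  x*      = (-0.1429, -1.2857, 0.7143)
  lambda* = (-4, 6.5714)
  f(x*)   = 14.5

x* = (-0.1429, -1.2857, 0.7143), lambda* = (-4, 6.5714)


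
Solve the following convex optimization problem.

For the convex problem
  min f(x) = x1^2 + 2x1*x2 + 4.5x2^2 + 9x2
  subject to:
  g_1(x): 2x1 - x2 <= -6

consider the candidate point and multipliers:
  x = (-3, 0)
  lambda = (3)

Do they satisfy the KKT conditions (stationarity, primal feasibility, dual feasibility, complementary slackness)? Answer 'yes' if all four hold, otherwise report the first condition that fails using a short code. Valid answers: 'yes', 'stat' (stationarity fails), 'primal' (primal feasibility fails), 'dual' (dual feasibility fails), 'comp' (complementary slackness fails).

Gradient of f: grad f(x) = Q x + c = (-6, 3)
Constraint values g_i(x) = a_i^T x - b_i:
  g_1((-3, 0)) = 0
Stationarity residual: grad f(x) + sum_i lambda_i a_i = (0, 0)
  -> stationarity OK
Primal feasibility (all g_i <= 0): OK
Dual feasibility (all lambda_i >= 0): OK
Complementary slackness (lambda_i * g_i(x) = 0 for all i): OK

Verdict: yes, KKT holds.

yes


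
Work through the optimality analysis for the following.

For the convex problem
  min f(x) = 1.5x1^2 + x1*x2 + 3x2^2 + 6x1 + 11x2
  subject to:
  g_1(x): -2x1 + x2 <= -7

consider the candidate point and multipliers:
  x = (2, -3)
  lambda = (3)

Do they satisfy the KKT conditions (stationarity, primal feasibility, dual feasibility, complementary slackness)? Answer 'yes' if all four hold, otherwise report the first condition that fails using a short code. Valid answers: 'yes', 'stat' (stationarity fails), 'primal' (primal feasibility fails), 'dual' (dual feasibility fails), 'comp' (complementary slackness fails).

Gradient of f: grad f(x) = Q x + c = (9, -5)
Constraint values g_i(x) = a_i^T x - b_i:
  g_1((2, -3)) = 0
Stationarity residual: grad f(x) + sum_i lambda_i a_i = (3, -2)
  -> stationarity FAILS
Primal feasibility (all g_i <= 0): OK
Dual feasibility (all lambda_i >= 0): OK
Complementary slackness (lambda_i * g_i(x) = 0 for all i): OK

Verdict: the first failing condition is stationarity -> stat.

stat


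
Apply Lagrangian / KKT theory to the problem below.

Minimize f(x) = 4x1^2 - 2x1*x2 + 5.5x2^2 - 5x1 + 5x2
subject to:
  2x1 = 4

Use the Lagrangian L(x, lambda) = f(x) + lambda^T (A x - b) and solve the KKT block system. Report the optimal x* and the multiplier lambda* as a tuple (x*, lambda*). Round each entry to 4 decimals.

Form the Lagrangian:
  L(x, lambda) = (1/2) x^T Q x + c^T x + lambda^T (A x - b)
Stationarity (grad_x L = 0): Q x + c + A^T lambda = 0.
Primal feasibility: A x = b.

This gives the KKT block system:
  [ Q   A^T ] [ x     ]   [-c ]
  [ A    0  ] [ lambda ] = [ b ]

Solving the linear system:
  x*      = (2, -0.0909)
  lambda* = (-5.5909)
  f(x*)   = 5.9545

x* = (2, -0.0909), lambda* = (-5.5909)


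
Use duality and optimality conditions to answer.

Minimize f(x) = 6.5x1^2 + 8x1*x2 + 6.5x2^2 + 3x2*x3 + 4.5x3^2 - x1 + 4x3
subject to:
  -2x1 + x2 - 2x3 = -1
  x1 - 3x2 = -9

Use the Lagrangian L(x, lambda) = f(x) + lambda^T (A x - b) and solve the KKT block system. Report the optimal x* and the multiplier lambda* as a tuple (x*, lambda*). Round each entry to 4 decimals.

Form the Lagrangian:
  L(x, lambda) = (1/2) x^T Q x + c^T x + lambda^T (A x - b)
Stationarity (grad_x L = 0): Q x + c + A^T lambda = 0.
Primal feasibility: A x = b.

This gives the KKT block system:
  [ Q   A^T ] [ x     ]   [-c ]
  [ A    0  ] [ lambda ] = [ b ]

Solving the linear system:
  x*      = (-0.4994, 2.8335, 2.4162)
  lambda* = (17.1231, 19.0707)
  f(x*)   = 99.4618

x* = (-0.4994, 2.8335, 2.4162), lambda* = (17.1231, 19.0707)


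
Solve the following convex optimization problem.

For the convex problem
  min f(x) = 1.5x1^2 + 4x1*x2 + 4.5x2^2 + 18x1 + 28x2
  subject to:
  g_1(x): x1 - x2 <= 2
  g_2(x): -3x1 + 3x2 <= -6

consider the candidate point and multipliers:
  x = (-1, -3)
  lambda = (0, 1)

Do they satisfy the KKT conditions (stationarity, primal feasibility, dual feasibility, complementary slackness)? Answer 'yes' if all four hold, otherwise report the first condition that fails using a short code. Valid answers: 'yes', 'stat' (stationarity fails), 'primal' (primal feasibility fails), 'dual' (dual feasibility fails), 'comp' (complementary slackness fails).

Gradient of f: grad f(x) = Q x + c = (3, -3)
Constraint values g_i(x) = a_i^T x - b_i:
  g_1((-1, -3)) = 0
  g_2((-1, -3)) = 0
Stationarity residual: grad f(x) + sum_i lambda_i a_i = (0, 0)
  -> stationarity OK
Primal feasibility (all g_i <= 0): OK
Dual feasibility (all lambda_i >= 0): OK
Complementary slackness (lambda_i * g_i(x) = 0 for all i): OK

Verdict: yes, KKT holds.

yes


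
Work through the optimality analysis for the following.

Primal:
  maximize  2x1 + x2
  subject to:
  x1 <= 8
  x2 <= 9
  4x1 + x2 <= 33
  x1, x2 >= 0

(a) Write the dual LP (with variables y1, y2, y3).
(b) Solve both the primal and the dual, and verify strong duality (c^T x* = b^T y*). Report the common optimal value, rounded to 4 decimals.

The standard primal-dual pair for 'max c^T x s.t. A x <= b, x >= 0' is:
  Dual:  min b^T y  s.t.  A^T y >= c,  y >= 0.

So the dual LP is:
  minimize  8y1 + 9y2 + 33y3
  subject to:
    y1 + 4y3 >= 2
    y2 + y3 >= 1
    y1, y2, y3 >= 0

Solving the primal: x* = (6, 9).
  primal value c^T x* = 21.
Solving the dual: y* = (0, 0.5, 0.5).
  dual value b^T y* = 21.
Strong duality: c^T x* = b^T y*. Confirmed.

21


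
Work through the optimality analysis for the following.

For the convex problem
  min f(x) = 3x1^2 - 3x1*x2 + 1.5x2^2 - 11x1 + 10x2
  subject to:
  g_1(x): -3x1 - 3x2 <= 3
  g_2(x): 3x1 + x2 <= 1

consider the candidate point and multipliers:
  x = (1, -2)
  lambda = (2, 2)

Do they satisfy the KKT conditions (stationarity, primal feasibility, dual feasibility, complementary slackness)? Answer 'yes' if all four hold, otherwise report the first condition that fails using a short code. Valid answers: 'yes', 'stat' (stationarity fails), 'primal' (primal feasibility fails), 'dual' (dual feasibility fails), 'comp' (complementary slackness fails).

Gradient of f: grad f(x) = Q x + c = (1, 1)
Constraint values g_i(x) = a_i^T x - b_i:
  g_1((1, -2)) = 0
  g_2((1, -2)) = 0
Stationarity residual: grad f(x) + sum_i lambda_i a_i = (1, -3)
  -> stationarity FAILS
Primal feasibility (all g_i <= 0): OK
Dual feasibility (all lambda_i >= 0): OK
Complementary slackness (lambda_i * g_i(x) = 0 for all i): OK

Verdict: the first failing condition is stationarity -> stat.

stat


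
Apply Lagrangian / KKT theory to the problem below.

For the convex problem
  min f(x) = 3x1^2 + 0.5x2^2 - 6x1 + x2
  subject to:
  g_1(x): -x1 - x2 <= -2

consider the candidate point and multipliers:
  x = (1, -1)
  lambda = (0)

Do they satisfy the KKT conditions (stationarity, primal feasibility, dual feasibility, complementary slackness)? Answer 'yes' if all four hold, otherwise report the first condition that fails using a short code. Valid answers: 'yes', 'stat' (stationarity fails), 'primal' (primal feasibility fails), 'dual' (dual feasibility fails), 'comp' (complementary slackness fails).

Gradient of f: grad f(x) = Q x + c = (0, 0)
Constraint values g_i(x) = a_i^T x - b_i:
  g_1((1, -1)) = 2
Stationarity residual: grad f(x) + sum_i lambda_i a_i = (0, 0)
  -> stationarity OK
Primal feasibility (all g_i <= 0): FAILS
Dual feasibility (all lambda_i >= 0): OK
Complementary slackness (lambda_i * g_i(x) = 0 for all i): OK

Verdict: the first failing condition is primal_feasibility -> primal.

primal


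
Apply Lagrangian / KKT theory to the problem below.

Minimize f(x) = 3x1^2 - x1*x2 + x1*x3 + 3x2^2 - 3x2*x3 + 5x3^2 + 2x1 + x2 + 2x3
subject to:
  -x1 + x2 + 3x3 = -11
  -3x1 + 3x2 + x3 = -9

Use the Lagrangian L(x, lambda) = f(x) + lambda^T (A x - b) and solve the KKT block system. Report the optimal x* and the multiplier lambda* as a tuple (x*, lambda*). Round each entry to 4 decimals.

Form the Lagrangian:
  L(x, lambda) = (1/2) x^T Q x + c^T x + lambda^T (A x - b)
Stationarity (grad_x L = 0): Q x + c + A^T lambda = 0.
Primal feasibility: A x = b.

This gives the KKT block system:
  [ Q   A^T ] [ x     ]   [-c ]
  [ A    0  ] [ lambda ] = [ b ]

Solving the linear system:
  x*      = (0.1, -1.9, -3)
  lambda* = (8.1375, -2.2125)
  f(x*)   = 30.95

x* = (0.1, -1.9, -3), lambda* = (8.1375, -2.2125)


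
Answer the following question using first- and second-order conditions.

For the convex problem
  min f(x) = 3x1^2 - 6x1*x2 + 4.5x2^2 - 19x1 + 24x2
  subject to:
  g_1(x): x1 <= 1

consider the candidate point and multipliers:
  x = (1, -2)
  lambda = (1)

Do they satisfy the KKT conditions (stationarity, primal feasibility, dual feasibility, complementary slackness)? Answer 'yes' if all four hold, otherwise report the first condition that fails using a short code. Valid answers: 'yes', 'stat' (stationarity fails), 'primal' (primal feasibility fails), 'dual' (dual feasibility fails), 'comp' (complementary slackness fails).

Gradient of f: grad f(x) = Q x + c = (-1, 0)
Constraint values g_i(x) = a_i^T x - b_i:
  g_1((1, -2)) = 0
Stationarity residual: grad f(x) + sum_i lambda_i a_i = (0, 0)
  -> stationarity OK
Primal feasibility (all g_i <= 0): OK
Dual feasibility (all lambda_i >= 0): OK
Complementary slackness (lambda_i * g_i(x) = 0 for all i): OK

Verdict: yes, KKT holds.

yes


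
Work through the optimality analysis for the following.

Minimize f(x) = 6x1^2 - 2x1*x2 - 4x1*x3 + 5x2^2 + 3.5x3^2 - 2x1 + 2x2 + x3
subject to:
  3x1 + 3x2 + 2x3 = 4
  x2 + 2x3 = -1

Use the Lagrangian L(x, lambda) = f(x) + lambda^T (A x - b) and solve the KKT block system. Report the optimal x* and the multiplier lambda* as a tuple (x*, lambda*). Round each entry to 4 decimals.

Form the Lagrangian:
  L(x, lambda) = (1/2) x^T Q x + c^T x + lambda^T (A x - b)
Stationarity (grad_x L = 0): Q x + c + A^T lambda = 0.
Primal feasibility: A x = b.

This gives the KKT block system:
  [ Q   A^T ] [ x     ]   [-c ]
  [ A    0  ] [ lambda ] = [ b ]

Solving the linear system:
  x*      = (1.2732, 0.5902, -0.7951)
  lambda* = (-5.0927, 9.922)
  f(x*)   = 14.0659

x* = (1.2732, 0.5902, -0.7951), lambda* = (-5.0927, 9.922)


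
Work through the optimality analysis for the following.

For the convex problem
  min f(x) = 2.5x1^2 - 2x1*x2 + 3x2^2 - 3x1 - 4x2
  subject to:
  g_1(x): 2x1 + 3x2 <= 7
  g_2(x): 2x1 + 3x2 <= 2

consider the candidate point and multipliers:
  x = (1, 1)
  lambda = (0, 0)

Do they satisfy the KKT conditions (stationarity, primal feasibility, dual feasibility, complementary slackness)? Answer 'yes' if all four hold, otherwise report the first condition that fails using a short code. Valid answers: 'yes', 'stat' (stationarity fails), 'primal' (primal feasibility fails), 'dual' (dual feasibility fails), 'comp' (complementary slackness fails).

Gradient of f: grad f(x) = Q x + c = (0, 0)
Constraint values g_i(x) = a_i^T x - b_i:
  g_1((1, 1)) = -2
  g_2((1, 1)) = 3
Stationarity residual: grad f(x) + sum_i lambda_i a_i = (0, 0)
  -> stationarity OK
Primal feasibility (all g_i <= 0): FAILS
Dual feasibility (all lambda_i >= 0): OK
Complementary slackness (lambda_i * g_i(x) = 0 for all i): OK

Verdict: the first failing condition is primal_feasibility -> primal.

primal


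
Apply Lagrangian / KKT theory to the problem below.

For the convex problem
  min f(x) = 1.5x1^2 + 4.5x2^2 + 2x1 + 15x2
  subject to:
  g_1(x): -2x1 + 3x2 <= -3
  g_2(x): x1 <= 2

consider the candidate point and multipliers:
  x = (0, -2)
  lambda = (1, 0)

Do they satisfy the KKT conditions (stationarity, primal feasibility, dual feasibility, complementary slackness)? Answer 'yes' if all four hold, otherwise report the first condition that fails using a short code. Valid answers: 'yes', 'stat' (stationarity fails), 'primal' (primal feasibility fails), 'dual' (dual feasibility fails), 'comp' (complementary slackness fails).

Gradient of f: grad f(x) = Q x + c = (2, -3)
Constraint values g_i(x) = a_i^T x - b_i:
  g_1((0, -2)) = -3
  g_2((0, -2)) = -2
Stationarity residual: grad f(x) + sum_i lambda_i a_i = (0, 0)
  -> stationarity OK
Primal feasibility (all g_i <= 0): OK
Dual feasibility (all lambda_i >= 0): OK
Complementary slackness (lambda_i * g_i(x) = 0 for all i): FAILS

Verdict: the first failing condition is complementary_slackness -> comp.

comp


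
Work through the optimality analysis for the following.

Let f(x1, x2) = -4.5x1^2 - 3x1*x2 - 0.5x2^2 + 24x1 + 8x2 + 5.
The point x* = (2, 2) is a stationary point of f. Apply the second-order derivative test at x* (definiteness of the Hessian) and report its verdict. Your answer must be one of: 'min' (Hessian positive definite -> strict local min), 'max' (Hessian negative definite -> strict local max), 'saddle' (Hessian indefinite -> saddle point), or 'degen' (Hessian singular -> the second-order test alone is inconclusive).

Compute the Hessian H = grad^2 f:
  H = [[-9, -3], [-3, -1]]
Verify stationarity: grad f(x*) = H x* + g = (0, 0).
Eigenvalues of H: -10, 0.
H has a zero eigenvalue (singular; negative semidefinite but not definite), so H is neither positive definite, negative definite, nor indefinite. The second-order test alone is inconclusive -> degen.
(Indeed, f is constant along the null direction of H through x*, so x* is not a strict local extremum.)

degen


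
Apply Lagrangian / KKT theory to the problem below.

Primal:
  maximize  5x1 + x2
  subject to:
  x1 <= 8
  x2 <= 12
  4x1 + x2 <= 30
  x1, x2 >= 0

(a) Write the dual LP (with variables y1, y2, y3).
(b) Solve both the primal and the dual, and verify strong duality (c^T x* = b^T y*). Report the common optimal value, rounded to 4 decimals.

The standard primal-dual pair for 'max c^T x s.t. A x <= b, x >= 0' is:
  Dual:  min b^T y  s.t.  A^T y >= c,  y >= 0.

So the dual LP is:
  minimize  8y1 + 12y2 + 30y3
  subject to:
    y1 + 4y3 >= 5
    y2 + y3 >= 1
    y1, y2, y3 >= 0

Solving the primal: x* = (7.5, 0).
  primal value c^T x* = 37.5.
Solving the dual: y* = (0, 0, 1.25).
  dual value b^T y* = 37.5.
Strong duality: c^T x* = b^T y*. Confirmed.

37.5


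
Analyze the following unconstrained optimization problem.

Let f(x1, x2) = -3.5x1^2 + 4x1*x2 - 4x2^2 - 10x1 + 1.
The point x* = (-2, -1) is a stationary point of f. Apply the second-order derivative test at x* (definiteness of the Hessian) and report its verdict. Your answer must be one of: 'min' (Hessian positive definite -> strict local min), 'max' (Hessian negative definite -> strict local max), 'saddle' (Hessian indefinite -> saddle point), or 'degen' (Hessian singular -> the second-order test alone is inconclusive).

Compute the Hessian H = grad^2 f:
  H = [[-7, 4], [4, -8]]
Verify stationarity: grad f(x*) = H x* + g = (0, 0).
Eigenvalues of H: -11.5311, -3.4689.
Both eigenvalues < 0, so H is negative definite -> x* is a strict local max.

max


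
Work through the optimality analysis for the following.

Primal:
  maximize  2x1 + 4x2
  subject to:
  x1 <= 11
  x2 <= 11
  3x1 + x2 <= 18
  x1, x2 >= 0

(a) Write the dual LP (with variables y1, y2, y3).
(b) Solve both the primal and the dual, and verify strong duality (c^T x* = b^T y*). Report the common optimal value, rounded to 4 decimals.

The standard primal-dual pair for 'max c^T x s.t. A x <= b, x >= 0' is:
  Dual:  min b^T y  s.t.  A^T y >= c,  y >= 0.

So the dual LP is:
  minimize  11y1 + 11y2 + 18y3
  subject to:
    y1 + 3y3 >= 2
    y2 + y3 >= 4
    y1, y2, y3 >= 0

Solving the primal: x* = (2.3333, 11).
  primal value c^T x* = 48.6667.
Solving the dual: y* = (0, 3.3333, 0.6667).
  dual value b^T y* = 48.6667.
Strong duality: c^T x* = b^T y*. Confirmed.

48.6667


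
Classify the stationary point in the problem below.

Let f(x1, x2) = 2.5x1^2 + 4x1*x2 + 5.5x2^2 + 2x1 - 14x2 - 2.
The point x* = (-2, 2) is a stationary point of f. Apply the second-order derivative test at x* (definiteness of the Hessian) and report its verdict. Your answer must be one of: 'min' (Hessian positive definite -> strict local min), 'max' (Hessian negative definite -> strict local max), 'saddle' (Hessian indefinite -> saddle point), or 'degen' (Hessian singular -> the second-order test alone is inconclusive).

Compute the Hessian H = grad^2 f:
  H = [[5, 4], [4, 11]]
Verify stationarity: grad f(x*) = H x* + g = (0, 0).
Eigenvalues of H: 3, 13.
Both eigenvalues > 0, so H is positive definite -> x* is a strict local min.

min


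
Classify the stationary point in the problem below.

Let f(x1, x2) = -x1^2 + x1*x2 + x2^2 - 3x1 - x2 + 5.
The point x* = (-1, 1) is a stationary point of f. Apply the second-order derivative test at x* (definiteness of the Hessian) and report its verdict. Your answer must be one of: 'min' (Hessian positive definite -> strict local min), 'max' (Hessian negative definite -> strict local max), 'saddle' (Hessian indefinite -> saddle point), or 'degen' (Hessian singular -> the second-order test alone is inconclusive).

Compute the Hessian H = grad^2 f:
  H = [[-2, 1], [1, 2]]
Verify stationarity: grad f(x*) = H x* + g = (0, 0).
Eigenvalues of H: -2.2361, 2.2361.
Eigenvalues have mixed signs, so H is indefinite -> x* is a saddle point.

saddle


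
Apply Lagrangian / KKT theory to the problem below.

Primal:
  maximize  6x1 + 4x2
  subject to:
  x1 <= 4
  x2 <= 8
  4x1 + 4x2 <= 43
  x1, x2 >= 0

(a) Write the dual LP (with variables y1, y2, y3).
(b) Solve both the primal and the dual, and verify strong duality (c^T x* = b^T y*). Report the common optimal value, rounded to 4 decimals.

The standard primal-dual pair for 'max c^T x s.t. A x <= b, x >= 0' is:
  Dual:  min b^T y  s.t.  A^T y >= c,  y >= 0.

So the dual LP is:
  minimize  4y1 + 8y2 + 43y3
  subject to:
    y1 + 4y3 >= 6
    y2 + 4y3 >= 4
    y1, y2, y3 >= 0

Solving the primal: x* = (4, 6.75).
  primal value c^T x* = 51.
Solving the dual: y* = (2, 0, 1).
  dual value b^T y* = 51.
Strong duality: c^T x* = b^T y*. Confirmed.

51


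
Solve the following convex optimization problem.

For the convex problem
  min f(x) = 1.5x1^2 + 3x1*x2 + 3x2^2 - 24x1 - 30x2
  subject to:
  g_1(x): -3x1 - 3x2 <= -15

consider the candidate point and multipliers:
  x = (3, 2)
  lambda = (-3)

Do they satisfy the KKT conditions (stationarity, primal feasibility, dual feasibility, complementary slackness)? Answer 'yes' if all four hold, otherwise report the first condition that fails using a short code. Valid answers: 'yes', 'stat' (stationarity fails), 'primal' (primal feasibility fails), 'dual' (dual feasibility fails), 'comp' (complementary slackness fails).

Gradient of f: grad f(x) = Q x + c = (-9, -9)
Constraint values g_i(x) = a_i^T x - b_i:
  g_1((3, 2)) = 0
Stationarity residual: grad f(x) + sum_i lambda_i a_i = (0, 0)
  -> stationarity OK
Primal feasibility (all g_i <= 0): OK
Dual feasibility (all lambda_i >= 0): FAILS
Complementary slackness (lambda_i * g_i(x) = 0 for all i): OK

Verdict: the first failing condition is dual_feasibility -> dual.

dual


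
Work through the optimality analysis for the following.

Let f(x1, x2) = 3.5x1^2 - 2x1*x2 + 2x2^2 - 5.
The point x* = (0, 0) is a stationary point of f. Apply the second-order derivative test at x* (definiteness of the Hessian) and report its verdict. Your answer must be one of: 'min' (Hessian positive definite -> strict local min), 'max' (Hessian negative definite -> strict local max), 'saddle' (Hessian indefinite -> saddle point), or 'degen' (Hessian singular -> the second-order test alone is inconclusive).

Compute the Hessian H = grad^2 f:
  H = [[7, -2], [-2, 4]]
Verify stationarity: grad f(x*) = H x* + g = (0, 0).
Eigenvalues of H: 3, 8.
Both eigenvalues > 0, so H is positive definite -> x* is a strict local min.

min


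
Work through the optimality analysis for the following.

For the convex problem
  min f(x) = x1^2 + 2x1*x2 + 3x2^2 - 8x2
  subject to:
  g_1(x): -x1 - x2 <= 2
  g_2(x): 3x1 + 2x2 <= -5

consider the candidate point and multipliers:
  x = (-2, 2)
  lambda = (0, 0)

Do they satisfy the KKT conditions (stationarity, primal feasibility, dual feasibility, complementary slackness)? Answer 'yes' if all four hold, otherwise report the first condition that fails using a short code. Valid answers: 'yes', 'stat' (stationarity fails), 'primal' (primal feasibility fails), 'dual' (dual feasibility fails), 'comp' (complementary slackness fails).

Gradient of f: grad f(x) = Q x + c = (0, 0)
Constraint values g_i(x) = a_i^T x - b_i:
  g_1((-2, 2)) = -2
  g_2((-2, 2)) = 3
Stationarity residual: grad f(x) + sum_i lambda_i a_i = (0, 0)
  -> stationarity OK
Primal feasibility (all g_i <= 0): FAILS
Dual feasibility (all lambda_i >= 0): OK
Complementary slackness (lambda_i * g_i(x) = 0 for all i): OK

Verdict: the first failing condition is primal_feasibility -> primal.

primal


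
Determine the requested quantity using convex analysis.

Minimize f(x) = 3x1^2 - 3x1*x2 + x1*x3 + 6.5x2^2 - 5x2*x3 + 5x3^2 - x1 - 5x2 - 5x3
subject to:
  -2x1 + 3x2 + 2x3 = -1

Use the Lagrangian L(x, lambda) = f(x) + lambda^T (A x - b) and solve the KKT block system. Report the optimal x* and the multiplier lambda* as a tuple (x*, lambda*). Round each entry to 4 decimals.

Form the Lagrangian:
  L(x, lambda) = (1/2) x^T Q x + c^T x + lambda^T (A x - b)
Stationarity (grad_x L = 0): Q x + c + A^T lambda = 0.
Primal feasibility: A x = b.

This gives the KKT block system:
  [ Q   A^T ] [ x     ]   [-c ]
  [ A    0  ] [ lambda ] = [ b ]

Solving the linear system:
  x*      = (0.8891, 0.1838, 0.1134)
  lambda* = (1.9482)
  f(x*)   = -0.2134

x* = (0.8891, 0.1838, 0.1134), lambda* = (1.9482)


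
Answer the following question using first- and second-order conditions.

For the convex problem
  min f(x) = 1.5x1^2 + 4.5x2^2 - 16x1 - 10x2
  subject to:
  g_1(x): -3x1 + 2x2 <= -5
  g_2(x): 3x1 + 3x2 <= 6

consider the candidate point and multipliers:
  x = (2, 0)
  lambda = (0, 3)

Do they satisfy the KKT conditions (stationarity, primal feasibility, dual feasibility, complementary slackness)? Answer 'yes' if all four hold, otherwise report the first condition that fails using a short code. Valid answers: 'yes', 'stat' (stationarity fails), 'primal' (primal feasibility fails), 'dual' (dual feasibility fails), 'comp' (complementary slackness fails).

Gradient of f: grad f(x) = Q x + c = (-10, -10)
Constraint values g_i(x) = a_i^T x - b_i:
  g_1((2, 0)) = -1
  g_2((2, 0)) = 0
Stationarity residual: grad f(x) + sum_i lambda_i a_i = (-1, -1)
  -> stationarity FAILS
Primal feasibility (all g_i <= 0): OK
Dual feasibility (all lambda_i >= 0): OK
Complementary slackness (lambda_i * g_i(x) = 0 for all i): OK

Verdict: the first failing condition is stationarity -> stat.

stat


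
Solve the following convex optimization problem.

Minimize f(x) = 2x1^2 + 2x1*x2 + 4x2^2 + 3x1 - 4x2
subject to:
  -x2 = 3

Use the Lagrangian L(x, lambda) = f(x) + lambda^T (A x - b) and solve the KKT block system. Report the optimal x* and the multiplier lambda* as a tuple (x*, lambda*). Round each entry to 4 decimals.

Form the Lagrangian:
  L(x, lambda) = (1/2) x^T Q x + c^T x + lambda^T (A x - b)
Stationarity (grad_x L = 0): Q x + c + A^T lambda = 0.
Primal feasibility: A x = b.

This gives the KKT block system:
  [ Q   A^T ] [ x     ]   [-c ]
  [ A    0  ] [ lambda ] = [ b ]

Solving the linear system:
  x*      = (0.75, -3)
  lambda* = (-26.5)
  f(x*)   = 46.875

x* = (0.75, -3), lambda* = (-26.5)


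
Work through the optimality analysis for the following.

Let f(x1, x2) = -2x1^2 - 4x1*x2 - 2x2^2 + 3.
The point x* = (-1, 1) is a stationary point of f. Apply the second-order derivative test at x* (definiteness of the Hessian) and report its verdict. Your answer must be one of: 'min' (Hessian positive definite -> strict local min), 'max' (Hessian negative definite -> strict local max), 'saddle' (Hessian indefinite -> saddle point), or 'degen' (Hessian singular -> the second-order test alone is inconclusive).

Compute the Hessian H = grad^2 f:
  H = [[-4, -4], [-4, -4]]
Verify stationarity: grad f(x*) = H x* + g = (0, 0).
Eigenvalues of H: -8, 0.
H has a zero eigenvalue (singular; negative semidefinite but not definite), so H is neither positive definite, negative definite, nor indefinite. The second-order test alone is inconclusive -> degen.
(Indeed, f is constant along the null direction of H through x*, so x* is not a strict local extremum.)

degen


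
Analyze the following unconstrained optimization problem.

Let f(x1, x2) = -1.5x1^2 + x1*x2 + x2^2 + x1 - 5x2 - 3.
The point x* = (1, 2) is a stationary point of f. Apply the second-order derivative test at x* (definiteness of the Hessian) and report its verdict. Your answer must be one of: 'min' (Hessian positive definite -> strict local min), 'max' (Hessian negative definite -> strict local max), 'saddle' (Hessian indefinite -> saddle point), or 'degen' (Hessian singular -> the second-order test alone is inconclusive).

Compute the Hessian H = grad^2 f:
  H = [[-3, 1], [1, 2]]
Verify stationarity: grad f(x*) = H x* + g = (0, 0).
Eigenvalues of H: -3.1926, 2.1926.
Eigenvalues have mixed signs, so H is indefinite -> x* is a saddle point.

saddle
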